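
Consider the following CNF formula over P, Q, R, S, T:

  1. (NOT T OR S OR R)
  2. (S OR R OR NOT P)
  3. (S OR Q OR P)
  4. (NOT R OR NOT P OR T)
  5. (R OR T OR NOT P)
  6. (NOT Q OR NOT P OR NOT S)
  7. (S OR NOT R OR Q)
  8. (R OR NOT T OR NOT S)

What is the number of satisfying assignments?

11

Split on R, then S.
  R=T, S=T: 5 of the 8 assignments to (P,Q,T) work.
  R=T, S=F: remaining (P,Q,T) ∈ {(F,T,F); (F,T,T); (T,T,T)} — 3.
  R=F, S=T: remaining (P,Q,T) ∈ {(F,F,F); (F,T,F)} — 2.
  R=F, S=F: remaining (P,Q,T) ∈ {(F,T,F)} — 1.
Total: 5 + 3 + 2 + 1 = 11.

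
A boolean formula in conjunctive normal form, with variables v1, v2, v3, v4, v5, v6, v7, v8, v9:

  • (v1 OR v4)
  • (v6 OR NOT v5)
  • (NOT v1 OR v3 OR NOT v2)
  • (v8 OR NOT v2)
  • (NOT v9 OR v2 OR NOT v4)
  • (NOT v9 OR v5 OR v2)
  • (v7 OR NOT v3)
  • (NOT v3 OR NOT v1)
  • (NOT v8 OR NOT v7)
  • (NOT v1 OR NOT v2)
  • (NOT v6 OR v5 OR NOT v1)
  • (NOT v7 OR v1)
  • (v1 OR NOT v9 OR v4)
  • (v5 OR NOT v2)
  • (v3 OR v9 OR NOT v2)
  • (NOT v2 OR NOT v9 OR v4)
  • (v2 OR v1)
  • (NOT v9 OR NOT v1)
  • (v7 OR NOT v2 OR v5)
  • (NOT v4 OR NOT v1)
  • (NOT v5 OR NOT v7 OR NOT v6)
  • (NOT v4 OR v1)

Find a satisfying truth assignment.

Try v1 = True.
  then v3 is forced to False.
  then v2 is forced to False.
  then v9 is forced to False.
  then v4 is forced to False.
Branch on v5: take v5 = False.
  then v6 is forced to False.
The remaining clauses are satisfied by v7 = True, v8 = False.
Every clause has at least one true literal under this assignment.

v1 = 1, v2 = 0, v3 = 0, v4 = 0, v5 = 0, v6 = 0, v7 = 1, v8 = 0, v9 = 0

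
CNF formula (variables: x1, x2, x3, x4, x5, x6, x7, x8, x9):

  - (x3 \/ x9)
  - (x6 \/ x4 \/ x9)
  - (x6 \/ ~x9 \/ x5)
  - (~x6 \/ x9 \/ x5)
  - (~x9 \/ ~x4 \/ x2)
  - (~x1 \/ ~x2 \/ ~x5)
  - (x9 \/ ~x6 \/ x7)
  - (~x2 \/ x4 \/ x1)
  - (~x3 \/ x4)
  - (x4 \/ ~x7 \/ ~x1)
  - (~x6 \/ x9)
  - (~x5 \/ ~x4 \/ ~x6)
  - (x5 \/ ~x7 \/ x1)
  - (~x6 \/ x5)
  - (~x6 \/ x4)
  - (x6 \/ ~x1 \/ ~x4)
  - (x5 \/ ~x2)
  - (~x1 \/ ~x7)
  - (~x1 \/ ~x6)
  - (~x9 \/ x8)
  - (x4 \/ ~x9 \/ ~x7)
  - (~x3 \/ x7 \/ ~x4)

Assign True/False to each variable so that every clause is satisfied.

x1=False, x2=True, x3=False, x4=True, x5=True, x6=False, x7=False, x8=True, x9=True

Check each clause:
  1. (x9 \/ x3) — x9 is true.
  2. (x6 \/ x9 \/ x4) — x9 is true.
  3. (x6 \/ ~x9 \/ x5) — x5 is true.
  4. (x9 \/ x5 \/ ~x6) — x9 is true.
  5. (x2 \/ ~x4 \/ ~x9) — x2 is true.
  6. (~x1 \/ ~x5 \/ ~x2) — ~x1 is true.
  7. (~x6 \/ x9 \/ x7) — x9 is true.
  8. (x1 \/ ~x2 \/ x4) — x4 is true.
  9. (x4 \/ ~x3) — x4 is true.
  10. (x4 \/ ~x1 \/ ~x7) — ~x7 is true.
  11. (x9 \/ ~x6) — x9 is true.
  12. (~x6 \/ ~x5 \/ ~x4) — ~x6 is true.
  13. (x5 \/ x1 \/ ~x7) — x5 is true.
  14. (~x6 \/ x5) — ~x6 is true.
  15. (x4 \/ ~x6) — ~x6 is true.
  16. (x6 \/ ~x4 \/ ~x1) — ~x1 is true.
  17. (x5 \/ ~x2) — x5 is true.
  18. (~x7 \/ ~x1) — ~x7 is true.
  19. (~x1 \/ ~x6) — ~x6 is true.
  20. (x8 \/ ~x9) — x8 is true.
  21. (~x7 \/ ~x9 \/ x4) — ~x7 is true.
  22. (x7 \/ ~x4 \/ ~x3) — ~x3 is true.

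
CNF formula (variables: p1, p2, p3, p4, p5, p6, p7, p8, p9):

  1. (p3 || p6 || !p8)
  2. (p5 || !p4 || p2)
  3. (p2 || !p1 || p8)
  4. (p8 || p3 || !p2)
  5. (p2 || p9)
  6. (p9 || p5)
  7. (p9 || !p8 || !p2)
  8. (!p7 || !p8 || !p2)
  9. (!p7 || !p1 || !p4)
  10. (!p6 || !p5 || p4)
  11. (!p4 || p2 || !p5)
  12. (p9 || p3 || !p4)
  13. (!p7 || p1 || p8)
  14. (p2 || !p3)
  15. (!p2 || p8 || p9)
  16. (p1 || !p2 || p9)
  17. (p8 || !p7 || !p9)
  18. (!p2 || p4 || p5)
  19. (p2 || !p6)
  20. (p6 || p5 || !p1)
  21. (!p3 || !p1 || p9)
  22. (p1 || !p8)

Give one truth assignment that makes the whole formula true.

p1 = F, p2 = T, p3 = T, p4 = T, p5 = F, p6 = F, p7 = F, p8 = F, p9 = T

p7 occurs only negated in the remaining clauses — set p7 = False.
Set p1 = False and propagate.
  then p8 is forced to False.
Try p2 = True.
  then p3 is forced to True.
  then p9 is forced to True.
Set p4 = True and propagate.
p5, p6 are now unconstrained; take p5 = False, p6 = False.
Every clause has at least one true literal under this assignment.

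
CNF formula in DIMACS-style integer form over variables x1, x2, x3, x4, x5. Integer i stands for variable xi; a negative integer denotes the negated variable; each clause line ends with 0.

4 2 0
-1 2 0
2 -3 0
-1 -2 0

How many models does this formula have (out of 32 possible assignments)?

10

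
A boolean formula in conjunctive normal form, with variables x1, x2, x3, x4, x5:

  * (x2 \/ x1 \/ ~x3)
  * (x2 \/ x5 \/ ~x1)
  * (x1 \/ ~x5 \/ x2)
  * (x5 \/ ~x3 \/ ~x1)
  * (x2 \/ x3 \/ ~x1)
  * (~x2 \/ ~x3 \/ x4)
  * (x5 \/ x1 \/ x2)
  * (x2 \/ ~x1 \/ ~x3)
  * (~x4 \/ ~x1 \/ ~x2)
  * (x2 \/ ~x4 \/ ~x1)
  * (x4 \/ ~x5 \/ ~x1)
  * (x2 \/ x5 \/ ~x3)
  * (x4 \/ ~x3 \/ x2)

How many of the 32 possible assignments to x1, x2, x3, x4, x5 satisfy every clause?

The models are:
  x1=0 x2=1 x3=0 x4=0 x5=0
  x1=0 x2=1 x3=0 x4=0 x5=1
  x1=0 x2=1 x3=0 x4=1 x5=0
  x1=0 x2=1 x3=0 x4=1 x5=1
  x1=0 x2=1 x3=1 x4=1 x5=0
  x1=0 x2=1 x3=1 x4=1 x5=1
  x1=1 x2=1 x3=0 x4=0 x5=0
That's 7 in total.

7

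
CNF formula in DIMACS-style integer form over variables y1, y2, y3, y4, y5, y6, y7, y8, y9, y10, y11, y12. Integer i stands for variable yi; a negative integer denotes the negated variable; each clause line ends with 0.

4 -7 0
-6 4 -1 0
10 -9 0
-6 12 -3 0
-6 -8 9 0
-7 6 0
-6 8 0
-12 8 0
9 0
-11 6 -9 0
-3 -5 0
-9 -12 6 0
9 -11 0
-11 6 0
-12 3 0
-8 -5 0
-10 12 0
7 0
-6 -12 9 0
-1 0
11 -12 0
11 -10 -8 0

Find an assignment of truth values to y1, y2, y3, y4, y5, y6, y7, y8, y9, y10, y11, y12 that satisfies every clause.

y1 = 0, y2 = 0, y3 = 1, y4 = 1, y5 = 0, y6 = 1, y7 = 1, y8 = 1, y9 = 1, y10 = 1, y11 = 1, y12 = 1

(y9) is a unit clause, so y9 = True.
The clause (y10) is unit: y10 must be True.
The clause (y12) is unit: y12 must be True.
The clause (y8) is unit: y8 must be True.
(y6) is a unit clause, so y6 = True.
(y3) is a unit clause, so y3 = True.
Unit propagation: (¬y5) forces y5 = False.
(y7) is a unit clause, so y7 = True.
(y4) is a unit clause, so y4 = True.
Unit propagation: (¬y1) forces y1 = False.
The clause (y11) is unit: y11 must be True.
y2 is now unconstrained; take y2 = False.
Check each clause:
  1. {¬y7, y4} — y4 is true.
  2. {¬y1, ¬y6, y4} — y4 is true.
  3. {y10, ¬y9} — y10 is true.
  4. {¬y3, y12, ¬y6} — y12 is true.
  5. {¬y8, ¬y6, y9} — y9 is true.
  6. {¬y7, y6} — y6 is true.
  7. {y8, ¬y6} — y8 is true.
  8. {¬y12, y8} — y8 is true.
  9. {y9} — y9 is true.
  10. {¬y9, ¬y11, y6} — y6 is true.
  11. {¬y3, ¬y5} — ¬y5 is true.
  12. {¬y12, ¬y9, y6} — y6 is true.
  13. {y9, ¬y11} — y9 is true.
  14. {¬y11, y6} — y6 is true.
  15. {¬y12, y3} — y3 is true.
  16. {¬y8, ¬y5} — ¬y5 is true.
  17. {¬y10, y12} — y12 is true.
  18. {y7} — y7 is true.
  19. {¬y6, ¬y12, y9} — y9 is true.
  20. {¬y1} — ¬y1 is true.
  21. {y11, ¬y12} — y11 is true.
  22. {¬y10, y11, ¬y8} — y11 is true.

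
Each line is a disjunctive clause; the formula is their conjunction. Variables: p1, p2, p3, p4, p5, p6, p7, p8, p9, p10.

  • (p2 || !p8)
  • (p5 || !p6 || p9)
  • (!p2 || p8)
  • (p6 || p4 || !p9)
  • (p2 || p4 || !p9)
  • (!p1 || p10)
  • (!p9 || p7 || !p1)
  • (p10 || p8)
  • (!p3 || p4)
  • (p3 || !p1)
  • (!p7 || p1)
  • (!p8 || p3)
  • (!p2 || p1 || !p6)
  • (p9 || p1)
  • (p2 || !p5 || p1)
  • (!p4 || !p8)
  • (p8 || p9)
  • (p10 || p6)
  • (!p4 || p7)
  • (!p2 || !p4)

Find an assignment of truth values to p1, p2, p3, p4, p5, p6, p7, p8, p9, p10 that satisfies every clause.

p1=1, p2=0, p3=1, p4=1, p5=1, p6=1, p7=1, p8=0, p9=1, p10=1

p10 occurs only positively in the remaining clauses — set p10 = True.
Set p1 = True and propagate.
  then p3 is forced to True.
  then p4 is forced to True.
  then p8 is forced to False.
  then p2 is forced to False.
  then p9 is forced to True.
  then p7 is forced to True.
p5, p6 are now unconstrained; take p5 = True, p6 = True.
Check each clause:
  1. (!p8 || p2) — !p8 is true.
  2. (p9 || !p6 || p5) — p9 is true.
  3. (!p2 || p8) — !p2 is true.
  4. (p6 || !p9 || p4) — p4 is true.
  5. (p4 || !p9 || p2) — p4 is true.
  6. (p10 || !p1) — p10 is true.
  7. (!p9 || p7 || !p1) — p7 is true.
  8. (p8 || p10) — p10 is true.
  9. (p4 || !p3) — p4 is true.
  10. (p3 || !p1) — p3 is true.
  11. (p1 || !p7) — p1 is true.
  12. (p3 || !p8) — !p8 is true.
  13. (p1 || !p6 || !p2) — p1 is true.
  14. (p1 || p9) — p9 is true.
  15. (p1 || p2 || !p5) — p1 is true.
  16. (!p4 || !p8) — !p8 is true.
  17. (p8 || p9) — p9 is true.
  18. (p10 || p6) — p10 is true.
  19. (p7 || !p4) — p7 is true.
  20. (!p2 || !p4) — !p2 is true.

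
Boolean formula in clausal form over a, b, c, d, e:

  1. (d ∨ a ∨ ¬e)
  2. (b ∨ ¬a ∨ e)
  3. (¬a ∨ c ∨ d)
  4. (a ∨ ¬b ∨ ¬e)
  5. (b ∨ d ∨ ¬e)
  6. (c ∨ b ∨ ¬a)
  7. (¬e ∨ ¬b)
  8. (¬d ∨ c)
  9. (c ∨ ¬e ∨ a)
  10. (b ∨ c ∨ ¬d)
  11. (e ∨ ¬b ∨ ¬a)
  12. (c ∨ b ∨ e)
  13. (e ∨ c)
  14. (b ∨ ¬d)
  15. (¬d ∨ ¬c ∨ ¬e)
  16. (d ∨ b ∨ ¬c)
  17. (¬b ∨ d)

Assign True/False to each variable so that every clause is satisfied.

a=0  b=1  c=1  d=1  e=0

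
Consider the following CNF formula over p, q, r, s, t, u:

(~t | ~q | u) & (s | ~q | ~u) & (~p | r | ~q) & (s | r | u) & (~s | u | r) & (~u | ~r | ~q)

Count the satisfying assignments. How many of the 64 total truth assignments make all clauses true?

30

Case analysis on u and q:
  u=T, q=T: remaining (p,r,s,t) ∈ {(F,F,T,F); (F,F,T,T)} — 2.
  u=T, q=F: p, r, s, t free → 2^4 = 16.
  u=F, q=T: remaining (p,r,s,t) ∈ {(F,T,F,F); (F,T,T,F); (T,T,F,F); (T,T,T,F)} — 4.
  u=F, q=F: forces r=T; p, s, t free → 2^3 = 8.
Total: 2 + 16 + 4 + 8 = 30.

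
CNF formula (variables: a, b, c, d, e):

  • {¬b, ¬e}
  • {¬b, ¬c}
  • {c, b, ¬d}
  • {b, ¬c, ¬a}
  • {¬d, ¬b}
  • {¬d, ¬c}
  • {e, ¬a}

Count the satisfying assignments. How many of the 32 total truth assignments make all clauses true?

6

The models are:
  a=0 b=0 c=0 d=0 e=0
  a=0 b=0 c=0 d=0 e=1
  a=0 b=0 c=1 d=0 e=0
  a=0 b=0 c=1 d=0 e=1
  a=0 b=1 c=0 d=0 e=0
  a=1 b=0 c=0 d=0 e=1
Count: 6.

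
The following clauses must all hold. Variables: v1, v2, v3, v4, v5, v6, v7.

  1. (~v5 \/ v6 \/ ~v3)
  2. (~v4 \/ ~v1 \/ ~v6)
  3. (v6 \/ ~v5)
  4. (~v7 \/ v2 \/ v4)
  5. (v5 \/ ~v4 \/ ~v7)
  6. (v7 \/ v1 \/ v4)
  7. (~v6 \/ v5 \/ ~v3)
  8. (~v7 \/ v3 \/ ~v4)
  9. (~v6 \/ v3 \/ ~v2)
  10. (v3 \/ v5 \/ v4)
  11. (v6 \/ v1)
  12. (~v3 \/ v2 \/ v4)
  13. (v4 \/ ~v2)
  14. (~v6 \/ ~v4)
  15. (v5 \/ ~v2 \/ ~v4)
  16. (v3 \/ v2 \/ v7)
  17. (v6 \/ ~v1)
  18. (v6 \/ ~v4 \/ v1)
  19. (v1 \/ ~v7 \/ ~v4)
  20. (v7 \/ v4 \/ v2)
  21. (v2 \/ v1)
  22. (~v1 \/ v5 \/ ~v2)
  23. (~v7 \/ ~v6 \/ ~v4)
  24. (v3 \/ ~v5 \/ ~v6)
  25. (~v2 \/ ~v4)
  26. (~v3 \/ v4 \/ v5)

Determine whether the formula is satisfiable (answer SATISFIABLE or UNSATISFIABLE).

UNSATISFIABLE

v4 = True:
  propagation gives v6=False, v5=False, v7=False, v1=True; an empty clause results — contradiction.
v4 = False:
  propagation gives v2=False, v7=False; an empty clause results — contradiction.
Every branch closes, so no satisfying assignment exists.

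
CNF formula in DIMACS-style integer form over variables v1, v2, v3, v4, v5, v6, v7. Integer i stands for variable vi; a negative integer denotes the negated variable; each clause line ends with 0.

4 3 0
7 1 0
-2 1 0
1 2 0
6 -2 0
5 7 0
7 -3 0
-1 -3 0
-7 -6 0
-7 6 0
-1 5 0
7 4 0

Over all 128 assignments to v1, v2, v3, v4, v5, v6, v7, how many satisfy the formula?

Satisfying assignments:
  v1=T v2=F v3=F v4=T v5=T v6=F v7=F
  v1=T v2=F v3=F v4=T v5=T v6=T v7=F
  v1=T v2=T v3=F v4=T v5=T v6=T v7=F
That's 3 in total.

3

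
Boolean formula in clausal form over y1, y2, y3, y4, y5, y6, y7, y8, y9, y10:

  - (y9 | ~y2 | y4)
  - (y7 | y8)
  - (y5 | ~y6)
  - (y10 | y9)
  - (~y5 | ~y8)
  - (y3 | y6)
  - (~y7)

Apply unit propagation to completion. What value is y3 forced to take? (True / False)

(~y7) stands alone — y7 = False.
(y7 | y8): since y7 = False, the clause reduces to (y8). y8 = True.
From (~y5 | ~y8) and y8 = True: y5 = False.
(~y6 | y5) with y5 = False leaves only ~y6, so y6 = False.
In (y3 | y6), y6 is now false; y3 must hold, so y3 = True.

True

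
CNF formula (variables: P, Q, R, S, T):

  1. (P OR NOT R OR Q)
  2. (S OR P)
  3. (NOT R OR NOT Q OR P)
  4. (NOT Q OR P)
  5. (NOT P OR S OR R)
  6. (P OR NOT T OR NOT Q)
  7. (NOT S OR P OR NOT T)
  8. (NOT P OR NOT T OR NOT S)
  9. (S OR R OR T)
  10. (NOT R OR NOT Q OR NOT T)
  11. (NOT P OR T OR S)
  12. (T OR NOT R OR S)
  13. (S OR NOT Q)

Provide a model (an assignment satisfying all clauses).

P = T, Q = F, R = T, S = T, T = F

Check each clause:
  1. (Q OR P OR NOT R) — P is true.
  2. (P OR S) — P is true.
  3. (NOT Q OR P OR NOT R) — P is true.
  4. (P OR NOT Q) — P is true.
  5. (NOT P OR S OR R) — R is true.
  6. (NOT Q OR NOT T OR P) — P is true.
  7. (NOT S OR P OR NOT T) — P is true.
  8. (NOT T OR NOT P OR NOT S) — NOT T is true.
  9. (S OR T OR R) — R is true.
  10. (NOT R OR NOT Q OR NOT T) — NOT T is true.
  11. (S OR T OR NOT P) — S is true.
  12. (NOT R OR T OR S) — S is true.
  13. (NOT Q OR S) — S is true.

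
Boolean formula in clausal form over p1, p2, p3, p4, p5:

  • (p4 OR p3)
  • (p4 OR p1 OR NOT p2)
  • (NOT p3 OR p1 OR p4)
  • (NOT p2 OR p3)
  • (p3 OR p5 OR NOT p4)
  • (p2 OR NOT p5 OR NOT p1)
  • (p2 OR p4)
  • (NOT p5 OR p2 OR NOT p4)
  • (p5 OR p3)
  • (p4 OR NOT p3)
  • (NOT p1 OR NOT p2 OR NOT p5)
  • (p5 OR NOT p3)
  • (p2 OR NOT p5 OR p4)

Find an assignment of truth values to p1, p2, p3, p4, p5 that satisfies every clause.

p1=F, p2=T, p3=T, p4=T, p5=T

Check each clause:
  1. (p4 OR p3) — p3 is true.
  2. (NOT p2 OR p1 OR p4) — p4 is true.
  3. (NOT p3 OR p1 OR p4) — p4 is true.
  4. (p3 OR NOT p2) — p3 is true.
  5. (p3 OR p5 OR NOT p4) — p3 is true.
  6. (p2 OR NOT p5 OR NOT p1) — p2 is true.
  7. (p2 OR p4) — p2 is true.
  8. (p2 OR NOT p5 OR NOT p4) — p2 is true.
  9. (p3 OR p5) — p3 is true.
  10. (NOT p3 OR p4) — p4 is true.
  11. (NOT p1 OR NOT p2 OR NOT p5) — NOT p1 is true.
  12. (NOT p3 OR p5) — p5 is true.
  13. (p2 OR NOT p5 OR p4) — p2 is true.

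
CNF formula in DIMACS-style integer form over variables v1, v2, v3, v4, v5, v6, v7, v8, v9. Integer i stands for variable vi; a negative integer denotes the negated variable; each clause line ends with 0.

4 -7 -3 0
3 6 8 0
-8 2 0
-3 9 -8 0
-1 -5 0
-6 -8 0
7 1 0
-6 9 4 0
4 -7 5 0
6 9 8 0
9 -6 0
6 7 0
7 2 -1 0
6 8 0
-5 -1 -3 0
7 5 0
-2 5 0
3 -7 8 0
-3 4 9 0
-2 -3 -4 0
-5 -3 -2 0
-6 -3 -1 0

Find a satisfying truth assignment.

v1=False, v2=False, v3=True, v4=True, v5=False, v6=True, v7=True, v8=False, v9=True

Check each clause:
  1. (v4 | ~v3 | ~v7) — v4 is true.
  2. (v3 | v6 | v8) — v3 is true.
  3. (v2 | ~v8) — ~v8 is true.
  4. (~v8 | v9 | ~v3) — ~v8 is true.
  5. (~v5 | ~v1) — ~v5 is true.
  6. (~v8 | ~v6) — ~v8 is true.
  7. (v7 | v1) — v7 is true.
  8. (v4 | v9 | ~v6) — v9 is true.
  9. (v4 | v5 | ~v7) — v4 is true.
  10. (v8 | v6 | v9) — v9 is true.
  11. (~v6 | v9) — v9 is true.
  12. (v6 | v7) — v6 is true.
  13. (v2 | v7 | ~v1) — ~v1 is true.
  14. (v6 | v8) — v6 is true.
  15. (~v1 | ~v3 | ~v5) — ~v5 is true.
  16. (v5 | v7) — v7 is true.
  17. (v5 | ~v2) — ~v2 is true.
  18. (~v7 | v3 | v8) — v3 is true.
  19. (v9 | v4 | ~v3) — v9 is true.
  20. (~v2 | ~v4 | ~v3) — ~v2 is true.
  21. (~v5 | ~v2 | ~v3) — ~v5 is true.
  22. (~v1 | ~v6 | ~v3) — ~v1 is true.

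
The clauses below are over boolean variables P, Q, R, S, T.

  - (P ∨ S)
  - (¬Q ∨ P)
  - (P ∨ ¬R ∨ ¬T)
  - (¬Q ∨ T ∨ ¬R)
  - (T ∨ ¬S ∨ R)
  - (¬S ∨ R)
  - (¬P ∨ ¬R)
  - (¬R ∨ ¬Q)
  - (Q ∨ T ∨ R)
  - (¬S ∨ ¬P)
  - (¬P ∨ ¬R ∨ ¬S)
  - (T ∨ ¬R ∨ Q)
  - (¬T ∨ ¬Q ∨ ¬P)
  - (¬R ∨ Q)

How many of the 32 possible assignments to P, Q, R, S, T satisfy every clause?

2

Satisfying assignments:
  P=T Q=F R=F S=F T=T
  P=T Q=T R=F S=F T=F
That's 2 in total.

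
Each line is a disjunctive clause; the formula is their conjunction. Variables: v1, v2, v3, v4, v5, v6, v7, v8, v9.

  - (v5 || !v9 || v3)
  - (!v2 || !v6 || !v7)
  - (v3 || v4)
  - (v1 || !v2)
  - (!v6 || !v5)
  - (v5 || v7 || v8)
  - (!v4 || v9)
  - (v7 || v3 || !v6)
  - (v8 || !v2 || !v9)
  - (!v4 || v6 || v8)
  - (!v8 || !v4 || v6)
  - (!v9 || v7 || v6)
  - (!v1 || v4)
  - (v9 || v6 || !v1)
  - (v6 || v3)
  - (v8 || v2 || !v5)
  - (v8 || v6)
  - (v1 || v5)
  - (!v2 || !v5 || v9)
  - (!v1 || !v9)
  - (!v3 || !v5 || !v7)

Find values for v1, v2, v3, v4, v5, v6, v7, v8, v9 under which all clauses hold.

Try v1 = False.
  then v2 is forced to False.
  then v5 is forced to True.
  then v6 is forced to False.
  then v3 is forced to True.
  then v8 is forced to True.
  then v4 is forced to False.
  then v7 is forced to False.
  then v9 is forced to False.

v1 = False, v2 = False, v3 = True, v4 = False, v5 = True, v6 = False, v7 = False, v8 = True, v9 = False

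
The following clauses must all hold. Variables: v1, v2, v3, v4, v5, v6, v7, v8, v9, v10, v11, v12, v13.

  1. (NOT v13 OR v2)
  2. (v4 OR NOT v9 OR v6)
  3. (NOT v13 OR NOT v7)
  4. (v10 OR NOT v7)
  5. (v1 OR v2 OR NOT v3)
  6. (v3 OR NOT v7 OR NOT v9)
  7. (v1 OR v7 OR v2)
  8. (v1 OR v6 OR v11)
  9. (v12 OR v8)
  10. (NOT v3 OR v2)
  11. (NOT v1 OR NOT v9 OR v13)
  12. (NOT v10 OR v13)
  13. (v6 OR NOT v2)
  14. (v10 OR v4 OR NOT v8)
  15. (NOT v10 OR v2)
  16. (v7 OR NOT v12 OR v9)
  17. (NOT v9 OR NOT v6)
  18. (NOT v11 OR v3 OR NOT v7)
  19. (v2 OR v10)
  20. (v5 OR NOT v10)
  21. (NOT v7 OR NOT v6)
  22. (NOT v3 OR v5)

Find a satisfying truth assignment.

v1=T, v2=T, v3=T, v4=T, v5=T, v6=T, v7=F, v8=T, v9=F, v10=F, v11=F, v12=F, v13=T

Check each clause:
  1. (v2 OR NOT v13) — v2 is true.
  2. (NOT v9 OR v6 OR v4) — v4 is true.
  3. (NOT v13 OR NOT v7) — NOT v7 is true.
  4. (NOT v7 OR v10) — NOT v7 is true.
  5. (NOT v3 OR v2 OR v1) — v1 is true.
  6. (NOT v7 OR NOT v9 OR v3) — NOT v7 is true.
  7. (v2 OR v7 OR v1) — v1 is true.
  8. (v11 OR v1 OR v6) — v1 is true.
  9. (v12 OR v8) — v8 is true.
  10. (NOT v3 OR v2) — v2 is true.
  11. (NOT v1 OR v13 OR NOT v9) — v13 is true.
  12. (v13 OR NOT v10) — v13 is true.
  13. (NOT v2 OR v6) — v6 is true.
  14. (v10 OR v4 OR NOT v8) — v4 is true.
  15. (NOT v10 OR v2) — v2 is true.
  16. (NOT v12 OR v7 OR v9) — NOT v12 is true.
  17. (NOT v6 OR NOT v9) — NOT v9 is true.
  18. (NOT v7 OR NOT v11 OR v3) — NOT v7 is true.
  19. (v10 OR v2) — v2 is true.
  20. (v5 OR NOT v10) — v5 is true.
  21. (NOT v7 OR NOT v6) — NOT v7 is true.
  22. (NOT v3 OR v5) — v5 is true.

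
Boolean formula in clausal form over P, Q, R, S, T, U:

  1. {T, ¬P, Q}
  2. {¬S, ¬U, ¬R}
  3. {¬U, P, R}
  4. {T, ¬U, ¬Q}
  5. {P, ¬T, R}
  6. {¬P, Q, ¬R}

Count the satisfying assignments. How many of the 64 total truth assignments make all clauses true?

Split on P, then R.
  P=1, R=1: 5 of the 16 assignments to (Q,S,T,U) work.
  P=1, R=0: S free; 5 ways for (Q,T,U) × 2^1 = 10.
  P=0, R=1: 11 of the 16 assignments to (Q,S,T,U) work.
  P=0, R=0: remaining (Q,S,T,U) ∈ {(0,0,0,0); (0,1,0,0); (1,0,0,0); (1,1,0,0)} — 4.
Total: 5 + 10 + 11 + 4 = 30.

30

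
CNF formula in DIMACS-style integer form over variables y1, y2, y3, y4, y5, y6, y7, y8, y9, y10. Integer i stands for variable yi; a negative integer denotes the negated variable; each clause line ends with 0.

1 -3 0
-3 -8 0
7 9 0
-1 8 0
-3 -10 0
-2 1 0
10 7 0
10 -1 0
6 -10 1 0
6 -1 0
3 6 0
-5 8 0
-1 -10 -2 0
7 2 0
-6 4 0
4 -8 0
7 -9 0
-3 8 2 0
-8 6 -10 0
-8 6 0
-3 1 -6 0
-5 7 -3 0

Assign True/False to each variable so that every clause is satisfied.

y1 = 0, y2 = 0, y3 = 0, y4 = 1, y5 = 0, y6 = 1, y7 = 1, y8 = 0, y9 = 0, y10 = 0

y4 occurs only positively in the remaining clauses — set y4 = True.
Pure literal: y5 appears only negated; assign y5 = False.
Branch on y1: take y1 = False.
  then y3 is forced to False.
  then y2 is forced to False.
  then y6 is forced to True.
  then y7 is forced to True.
y8, y9, y10 are now unconstrained; take y8 = False, y9 = False, y10 = False.
Every clause has at least one true literal under this assignment.
Check each clause:
  1. (!y3 || y1) — !y3 is true.
  2. (!y8 || !y3) — !y8 is true.
  3. (y7 || y9) — y7 is true.
  4. (y8 || !y1) — !y1 is true.
  5. (!y10 || !y3) — !y3 is true.
  6. (y1 || !y2) — !y2 is true.
  7. (y10 || y7) — y7 is true.
  8. (y10 || !y1) — !y1 is true.
  9. (y1 || !y10 || y6) — !y10 is true.
  10. (!y1 || y6) — y6 is true.
  11. (y6 || y3) — y6 is true.
  12. (!y5 || y8) — !y5 is true.
  13. (!y2 || !y1 || !y10) — !y1 is true.
  14. (y2 || y7) — y7 is true.
  15. (y4 || !y6) — y4 is true.
  16. (!y8 || y4) — !y8 is true.
  17. (y7 || !y9) — y7 is true.
  18. (!y3 || y8 || y2) — !y3 is true.
  19. (!y10 || !y8 || y6) — !y8 is true.
  20. (!y8 || y6) — !y8 is true.
  21. (!y3 || !y6 || y1) — !y3 is true.
  22. (!y3 || !y5 || y7) — !y5 is true.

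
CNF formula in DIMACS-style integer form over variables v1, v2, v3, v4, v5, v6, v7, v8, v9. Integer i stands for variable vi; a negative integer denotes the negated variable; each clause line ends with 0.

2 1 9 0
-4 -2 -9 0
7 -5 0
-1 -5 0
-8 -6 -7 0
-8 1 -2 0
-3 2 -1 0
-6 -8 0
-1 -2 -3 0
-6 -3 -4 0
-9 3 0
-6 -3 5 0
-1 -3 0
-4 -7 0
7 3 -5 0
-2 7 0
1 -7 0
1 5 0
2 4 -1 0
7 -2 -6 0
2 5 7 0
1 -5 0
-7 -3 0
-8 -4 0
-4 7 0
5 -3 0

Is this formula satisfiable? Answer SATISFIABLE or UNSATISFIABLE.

Pure literal: v8 appears only negated; assign v8 = False.
Branch on v1: take v1 = True.
  then v5 is forced to False.
  then v3 is forced to False.
  then v9 is forced to False.
Branch on v2: take v2 = True.
  then v7 is forced to True.
  then v4 is forced to False.
v6 is now unconstrained; take v6 = True.
So v1=T, v2=T, v3=F, v4=F, v5=F, v6=T, v7=T, v8=F, v9=F is a satisfying assignment.

SATISFIABLE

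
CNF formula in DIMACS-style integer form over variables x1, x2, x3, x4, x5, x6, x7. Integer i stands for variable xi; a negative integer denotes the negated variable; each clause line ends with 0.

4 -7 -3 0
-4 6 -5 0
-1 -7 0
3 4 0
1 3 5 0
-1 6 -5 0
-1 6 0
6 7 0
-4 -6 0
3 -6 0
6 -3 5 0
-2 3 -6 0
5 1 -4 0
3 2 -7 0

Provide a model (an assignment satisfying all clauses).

x1 = T, x2 = F, x3 = T, x4 = F, x5 = T, x6 = T, x7 = F

Set x1 = True and propagate.
  then x7 is forced to False.
  then x6 is forced to True.
  then x4 is forced to False.
  then x3 is forced to True.
x2, x5 are now unconstrained; take x2 = False, x5 = True.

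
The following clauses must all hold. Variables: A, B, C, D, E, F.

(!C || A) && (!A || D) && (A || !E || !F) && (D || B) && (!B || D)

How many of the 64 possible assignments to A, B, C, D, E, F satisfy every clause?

22

Split on A, then D.
  A=T, D=T: B, C, E, F free → 2^4 = 16.
  A=T, D=F: a clause becomes empty — 0.
  A=F, D=T: B free; 3 ways for (C,E,F) × 2^1 = 6.
  A=F, D=F: a clause becomes empty — 0.
Total: 16 + 0 + 6 + 0 = 22.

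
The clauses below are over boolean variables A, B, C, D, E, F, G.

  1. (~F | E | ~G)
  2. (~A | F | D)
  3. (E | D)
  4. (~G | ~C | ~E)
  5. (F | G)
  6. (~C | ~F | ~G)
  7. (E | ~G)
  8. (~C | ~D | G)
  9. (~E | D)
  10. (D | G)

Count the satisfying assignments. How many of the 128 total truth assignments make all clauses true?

Case analysis on G and D:
  G=1, D=1: forces C=0; E=1; A, B, F free → 2^3 = 8.
  G=1, D=0: a clause becomes empty — 0.
  G=0, D=1: forces C=0; F=1; A, B, E free → 2^3 = 8.
  G=0, D=0: a clause becomes empty — 0.
Total: 8 + 0 + 8 + 0 = 16.

16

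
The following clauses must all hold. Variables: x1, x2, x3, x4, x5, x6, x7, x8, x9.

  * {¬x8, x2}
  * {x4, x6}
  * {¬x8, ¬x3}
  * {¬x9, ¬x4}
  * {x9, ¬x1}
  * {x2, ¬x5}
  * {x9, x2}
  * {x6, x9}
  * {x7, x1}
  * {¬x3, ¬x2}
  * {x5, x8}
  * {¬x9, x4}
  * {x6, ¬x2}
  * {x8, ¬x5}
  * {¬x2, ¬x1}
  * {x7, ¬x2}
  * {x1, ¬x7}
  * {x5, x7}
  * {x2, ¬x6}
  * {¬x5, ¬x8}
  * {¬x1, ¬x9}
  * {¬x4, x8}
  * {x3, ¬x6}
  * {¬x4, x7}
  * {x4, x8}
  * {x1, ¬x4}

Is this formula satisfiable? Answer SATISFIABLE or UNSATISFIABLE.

x2 = True:
  propagation gives x3=False, x6=True; an empty clause results — contradiction.
x2 = False:
  propagation gives x8=False, x5=False; an empty clause results — contradiction.
Every branch closes, so no satisfying assignment exists.

UNSATISFIABLE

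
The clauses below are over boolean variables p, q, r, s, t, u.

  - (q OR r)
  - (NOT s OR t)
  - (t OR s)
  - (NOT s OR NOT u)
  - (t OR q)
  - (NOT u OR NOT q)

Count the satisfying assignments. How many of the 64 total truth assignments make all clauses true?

Split on q, then s.
  q=T, s=T: remaining (p,r,t,u) ∈ {(F,F,T,F); (F,T,T,F); (T,F,T,F); (T,T,T,F)} — 4.
  q=T, s=F: remaining (p,r,t,u) ∈ {(F,F,T,F); (F,T,T,F); (T,F,T,F); (T,T,T,F)} — 4.
  q=F, s=T: remaining (p,r,t,u) ∈ {(F,T,T,F); (T,T,T,F)} — 2.
  q=F, s=F: remaining (p,r,t,u) ∈ {(F,T,T,F); (F,T,T,T); (T,T,T,F); (T,T,T,T)} — 4.
Total: 4 + 4 + 2 + 4 = 14.

14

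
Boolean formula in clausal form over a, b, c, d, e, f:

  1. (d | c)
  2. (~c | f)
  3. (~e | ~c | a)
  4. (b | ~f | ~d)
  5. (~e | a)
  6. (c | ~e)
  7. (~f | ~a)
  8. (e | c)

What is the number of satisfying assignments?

3

The models are:
  a=0 b=0 c=1 d=0 e=0 f=1
  a=0 b=1 c=1 d=0 e=0 f=1
  a=0 b=1 c=1 d=1 e=0 f=1
Count: 3.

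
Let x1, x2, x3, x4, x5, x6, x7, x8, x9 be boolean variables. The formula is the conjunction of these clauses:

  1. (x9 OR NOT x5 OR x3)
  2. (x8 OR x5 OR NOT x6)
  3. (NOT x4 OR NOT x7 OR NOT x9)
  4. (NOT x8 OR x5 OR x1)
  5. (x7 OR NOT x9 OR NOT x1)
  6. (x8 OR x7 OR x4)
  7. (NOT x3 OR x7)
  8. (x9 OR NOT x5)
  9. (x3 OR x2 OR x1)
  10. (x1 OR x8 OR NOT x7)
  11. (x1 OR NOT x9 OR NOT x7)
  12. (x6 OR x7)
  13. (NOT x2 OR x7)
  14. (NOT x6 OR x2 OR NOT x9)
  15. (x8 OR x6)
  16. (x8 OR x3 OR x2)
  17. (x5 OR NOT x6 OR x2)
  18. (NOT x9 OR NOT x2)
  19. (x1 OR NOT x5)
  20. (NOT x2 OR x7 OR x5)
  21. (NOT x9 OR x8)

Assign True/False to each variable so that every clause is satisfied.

Branch on x1: take x1 = True.
The remaining clauses are satisfied by x2 = True, x3 = False, x4 = True, x5 = False, x6 = True, x7 = True, x8 = True, x9 = False.
Every clause has at least one true literal under this assignment.

x1=1, x2=1, x3=0, x4=1, x5=0, x6=1, x7=1, x8=1, x9=0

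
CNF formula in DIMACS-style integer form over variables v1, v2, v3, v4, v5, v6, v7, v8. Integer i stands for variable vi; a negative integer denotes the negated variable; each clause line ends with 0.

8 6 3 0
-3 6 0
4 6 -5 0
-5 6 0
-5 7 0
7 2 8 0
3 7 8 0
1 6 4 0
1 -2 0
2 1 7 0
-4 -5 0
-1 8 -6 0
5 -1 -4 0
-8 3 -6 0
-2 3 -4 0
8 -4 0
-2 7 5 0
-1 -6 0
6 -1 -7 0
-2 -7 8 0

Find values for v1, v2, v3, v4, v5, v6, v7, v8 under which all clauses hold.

v1=F, v2=F, v3=T, v4=F, v5=T, v6=T, v7=T, v8=T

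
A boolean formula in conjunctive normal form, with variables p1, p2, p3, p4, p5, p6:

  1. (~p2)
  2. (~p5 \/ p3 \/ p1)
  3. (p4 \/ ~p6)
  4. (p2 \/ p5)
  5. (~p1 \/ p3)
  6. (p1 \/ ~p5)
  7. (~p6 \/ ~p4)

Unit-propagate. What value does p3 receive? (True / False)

True

(~p2) stands alone — p2 = False.
(p5 \/ p2): since p2 = False, the clause reduces to (p5). p5 = True.
In (~p5 \/ p1), ~p5 is now false; p1 must hold, so p1 = True.
(~p1 \/ p3): since p1 = True, the clause reduces to (p3). p3 = True.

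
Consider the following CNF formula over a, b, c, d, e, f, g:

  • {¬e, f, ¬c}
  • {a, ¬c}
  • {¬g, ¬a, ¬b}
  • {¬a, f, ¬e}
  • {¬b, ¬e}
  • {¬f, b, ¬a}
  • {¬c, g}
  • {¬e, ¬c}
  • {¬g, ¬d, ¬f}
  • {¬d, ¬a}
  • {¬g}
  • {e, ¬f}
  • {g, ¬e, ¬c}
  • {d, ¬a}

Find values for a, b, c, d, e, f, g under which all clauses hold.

Unit propagation: (¬g) forces g = False.
(¬c) is a unit clause, so c = False.
Pure literal: a appears only negated; assign a = False.
Try b = False.
Set e = True and propagate.
d, f are now unconstrained; take d = False, f = True.
Every clause has at least one true literal under this assignment.

a=0, b=0, c=0, d=0, e=1, f=1, g=0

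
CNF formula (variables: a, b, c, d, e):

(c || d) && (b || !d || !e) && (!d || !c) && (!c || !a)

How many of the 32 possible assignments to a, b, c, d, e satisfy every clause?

Case analysis on c and d:
  c=T, d=T: a clause becomes empty — 0.
  c=T, d=F: remaining (a,b,e) ∈ {(F,F,F); (F,F,T); (F,T,F); (F,T,T)} — 4.
  c=F, d=T: a free; 3 ways for (b,e) × 2^1 = 6.
  c=F, d=F: a clause becomes empty — 0.
Total: 0 + 4 + 6 + 0 = 10.

10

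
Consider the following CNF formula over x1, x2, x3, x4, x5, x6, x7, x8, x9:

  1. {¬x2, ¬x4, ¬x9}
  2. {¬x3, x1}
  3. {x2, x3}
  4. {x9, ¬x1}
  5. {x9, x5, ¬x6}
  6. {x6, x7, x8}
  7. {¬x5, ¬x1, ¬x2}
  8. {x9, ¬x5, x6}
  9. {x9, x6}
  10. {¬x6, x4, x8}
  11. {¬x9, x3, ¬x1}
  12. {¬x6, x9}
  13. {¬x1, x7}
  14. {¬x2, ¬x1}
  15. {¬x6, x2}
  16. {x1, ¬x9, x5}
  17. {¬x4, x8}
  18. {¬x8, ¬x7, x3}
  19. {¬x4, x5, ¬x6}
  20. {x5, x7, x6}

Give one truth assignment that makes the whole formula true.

x1=T  x2=F  x3=T  x4=F  x5=F  x6=F  x7=T  x8=T  x9=T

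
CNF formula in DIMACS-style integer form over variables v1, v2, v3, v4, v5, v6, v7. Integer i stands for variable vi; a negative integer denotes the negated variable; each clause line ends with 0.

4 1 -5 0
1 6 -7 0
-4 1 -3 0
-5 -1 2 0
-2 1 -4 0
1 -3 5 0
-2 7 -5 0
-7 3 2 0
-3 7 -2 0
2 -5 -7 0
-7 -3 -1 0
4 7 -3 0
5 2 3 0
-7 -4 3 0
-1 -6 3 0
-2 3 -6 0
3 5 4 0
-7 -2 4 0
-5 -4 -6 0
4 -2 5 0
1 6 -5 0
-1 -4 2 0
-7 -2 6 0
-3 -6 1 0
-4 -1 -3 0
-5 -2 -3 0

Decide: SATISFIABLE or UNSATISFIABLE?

SATISFIABLE

Try v1 = True.
For the remaining variables, v2 = True, v3 = False, v4 = True, v5 = False, v6 = False, v7 = False works.
Every clause has at least one true literal under this assignment.
So v1 = T, v2 = T, v3 = F, v4 = T, v5 = F, v6 = F, v7 = F is a satisfying assignment.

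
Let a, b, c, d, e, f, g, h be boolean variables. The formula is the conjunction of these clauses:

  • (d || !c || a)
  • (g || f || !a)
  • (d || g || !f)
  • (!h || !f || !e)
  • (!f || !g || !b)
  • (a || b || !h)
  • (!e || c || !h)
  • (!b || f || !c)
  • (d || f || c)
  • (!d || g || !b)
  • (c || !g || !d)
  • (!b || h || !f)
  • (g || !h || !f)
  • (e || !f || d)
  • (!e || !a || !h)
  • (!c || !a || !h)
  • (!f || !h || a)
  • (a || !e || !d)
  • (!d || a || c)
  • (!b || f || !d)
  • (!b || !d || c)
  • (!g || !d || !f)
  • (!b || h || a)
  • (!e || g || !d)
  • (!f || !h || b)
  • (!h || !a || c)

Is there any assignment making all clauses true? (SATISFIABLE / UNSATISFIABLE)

SATISFIABLE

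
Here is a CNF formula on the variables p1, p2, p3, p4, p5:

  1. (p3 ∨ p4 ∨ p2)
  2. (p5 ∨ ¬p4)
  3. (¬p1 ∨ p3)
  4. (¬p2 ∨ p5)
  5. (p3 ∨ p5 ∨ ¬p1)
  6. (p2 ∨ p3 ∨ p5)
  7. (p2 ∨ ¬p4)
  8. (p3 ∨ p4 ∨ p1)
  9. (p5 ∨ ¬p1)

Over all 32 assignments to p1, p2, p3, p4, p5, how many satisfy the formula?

8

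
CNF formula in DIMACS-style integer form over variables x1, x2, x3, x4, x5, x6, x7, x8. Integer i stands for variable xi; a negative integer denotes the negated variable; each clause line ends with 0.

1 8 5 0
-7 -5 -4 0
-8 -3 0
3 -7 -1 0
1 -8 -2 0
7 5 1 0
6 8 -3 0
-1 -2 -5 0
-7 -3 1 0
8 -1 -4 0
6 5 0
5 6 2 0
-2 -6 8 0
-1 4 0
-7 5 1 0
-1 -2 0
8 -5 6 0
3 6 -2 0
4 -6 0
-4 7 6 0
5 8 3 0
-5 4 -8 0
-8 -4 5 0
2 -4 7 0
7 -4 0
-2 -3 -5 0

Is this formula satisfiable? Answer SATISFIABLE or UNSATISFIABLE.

UNSATISFIABLE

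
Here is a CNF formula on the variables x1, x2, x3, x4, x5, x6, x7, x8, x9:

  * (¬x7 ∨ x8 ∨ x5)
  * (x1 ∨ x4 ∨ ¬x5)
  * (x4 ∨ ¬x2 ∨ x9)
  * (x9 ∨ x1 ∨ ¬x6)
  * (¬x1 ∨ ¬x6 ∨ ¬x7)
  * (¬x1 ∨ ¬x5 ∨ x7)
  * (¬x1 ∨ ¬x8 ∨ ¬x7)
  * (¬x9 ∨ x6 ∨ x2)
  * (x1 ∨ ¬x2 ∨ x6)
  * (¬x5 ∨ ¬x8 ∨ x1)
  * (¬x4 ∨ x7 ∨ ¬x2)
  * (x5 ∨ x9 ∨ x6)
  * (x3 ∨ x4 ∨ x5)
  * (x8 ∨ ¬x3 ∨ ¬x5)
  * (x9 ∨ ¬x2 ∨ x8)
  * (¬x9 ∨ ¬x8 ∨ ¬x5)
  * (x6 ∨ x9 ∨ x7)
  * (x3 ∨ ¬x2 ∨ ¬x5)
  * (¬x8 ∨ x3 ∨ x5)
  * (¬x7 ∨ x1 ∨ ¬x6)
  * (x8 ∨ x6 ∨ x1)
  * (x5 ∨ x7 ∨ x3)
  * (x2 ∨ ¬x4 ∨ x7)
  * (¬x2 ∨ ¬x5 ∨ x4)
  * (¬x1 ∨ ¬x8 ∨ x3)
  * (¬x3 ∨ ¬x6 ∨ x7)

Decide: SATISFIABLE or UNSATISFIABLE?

Set x1 = True and propagate.
Try x2 = False.
For the remaining variables, x3 = False, x4 = True, x5 = True, x6 = False, x7 = True, x8 = False, x9 = False works.
Every clause has at least one true literal under this assignment.
So x1 = 1, x2 = 0, x3 = 0, x4 = 1, x5 = 1, x6 = 0, x7 = 1, x8 = 0, x9 = 0 is a satisfying assignment.

SATISFIABLE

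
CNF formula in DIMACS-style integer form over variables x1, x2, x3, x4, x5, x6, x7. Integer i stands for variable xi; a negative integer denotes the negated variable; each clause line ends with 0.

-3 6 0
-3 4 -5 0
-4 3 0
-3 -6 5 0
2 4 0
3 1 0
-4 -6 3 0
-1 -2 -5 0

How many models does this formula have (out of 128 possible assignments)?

10

Split on x3, then x4.
  x3=T, x4=T: x7 free; 3 ways for (x1,x2,x5,x6) × 2^1 = 6.
  x3=T, x4=F: a clause becomes empty — 0.
  x3=F, x4=T: a clause becomes empty — 0.
  x3=F, x4=F: remaining (x1,x2,x5,x6,x7) ∈ {(T,T,F,F,F); (T,T,F,F,T); (T,T,F,T,F); (T,T,F,T,T)} — 4.
Total: 6 + 0 + 0 + 4 = 10.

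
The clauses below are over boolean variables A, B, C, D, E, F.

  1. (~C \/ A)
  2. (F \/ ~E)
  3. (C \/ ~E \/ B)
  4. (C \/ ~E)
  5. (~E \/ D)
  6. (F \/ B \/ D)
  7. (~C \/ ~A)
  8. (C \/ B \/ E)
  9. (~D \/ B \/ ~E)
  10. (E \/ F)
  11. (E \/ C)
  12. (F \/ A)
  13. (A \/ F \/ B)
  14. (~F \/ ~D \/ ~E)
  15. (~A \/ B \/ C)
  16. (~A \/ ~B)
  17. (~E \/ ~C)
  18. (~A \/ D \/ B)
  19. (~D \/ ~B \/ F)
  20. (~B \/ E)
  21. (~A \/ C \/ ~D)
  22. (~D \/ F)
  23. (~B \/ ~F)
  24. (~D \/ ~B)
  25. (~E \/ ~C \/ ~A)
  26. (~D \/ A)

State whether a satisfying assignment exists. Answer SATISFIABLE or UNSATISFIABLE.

UNSATISFIABLE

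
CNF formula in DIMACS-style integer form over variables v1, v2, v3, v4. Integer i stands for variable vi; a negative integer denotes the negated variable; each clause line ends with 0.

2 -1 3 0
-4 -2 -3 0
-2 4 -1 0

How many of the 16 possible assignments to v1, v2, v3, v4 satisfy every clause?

Case analysis on v2 and v1:
  v2=T, v1=T: remaining (v3,v4) ∈ {(F,T)} — 1.
  v2=T, v1=F: remaining (v3,v4) ∈ {(F,F); (F,T); (T,F)} — 3.
  v2=F, v1=T: remaining (v3,v4) ∈ {(T,F); (T,T)} — 2.
  v2=F, v1=F: remaining (v3,v4) ∈ {(F,F); (F,T); (T,F); (T,T)} — 4.
Total: 1 + 3 + 2 + 4 = 10.

10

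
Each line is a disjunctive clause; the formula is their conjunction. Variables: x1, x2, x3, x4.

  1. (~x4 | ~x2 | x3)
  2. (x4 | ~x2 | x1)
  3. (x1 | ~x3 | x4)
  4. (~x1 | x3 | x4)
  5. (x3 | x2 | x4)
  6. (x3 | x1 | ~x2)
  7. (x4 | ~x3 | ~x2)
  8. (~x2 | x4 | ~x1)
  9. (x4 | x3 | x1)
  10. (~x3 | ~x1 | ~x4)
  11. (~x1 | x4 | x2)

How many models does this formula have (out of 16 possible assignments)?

4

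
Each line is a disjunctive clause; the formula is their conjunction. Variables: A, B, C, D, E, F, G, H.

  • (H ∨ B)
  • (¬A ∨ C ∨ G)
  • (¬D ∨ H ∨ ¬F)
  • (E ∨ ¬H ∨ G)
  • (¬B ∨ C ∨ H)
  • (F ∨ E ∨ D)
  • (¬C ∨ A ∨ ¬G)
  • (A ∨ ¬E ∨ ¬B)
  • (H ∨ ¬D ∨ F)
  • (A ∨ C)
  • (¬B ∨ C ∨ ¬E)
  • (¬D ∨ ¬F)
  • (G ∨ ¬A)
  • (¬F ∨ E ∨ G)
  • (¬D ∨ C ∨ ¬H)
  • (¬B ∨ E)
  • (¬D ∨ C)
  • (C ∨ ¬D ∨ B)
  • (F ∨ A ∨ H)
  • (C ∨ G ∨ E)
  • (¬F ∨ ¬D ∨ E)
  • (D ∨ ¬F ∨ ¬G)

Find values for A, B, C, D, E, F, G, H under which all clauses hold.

A=F  B=F  C=T  D=F  E=T  F=F  G=F  H=T

Branch on A: take A = False.
  then C is forced to True.
  then G is forced to False.
Try B = False.
  then H is forced to True.
  then E is forced to True.
The remaining clauses are satisfied by D = False, F = False.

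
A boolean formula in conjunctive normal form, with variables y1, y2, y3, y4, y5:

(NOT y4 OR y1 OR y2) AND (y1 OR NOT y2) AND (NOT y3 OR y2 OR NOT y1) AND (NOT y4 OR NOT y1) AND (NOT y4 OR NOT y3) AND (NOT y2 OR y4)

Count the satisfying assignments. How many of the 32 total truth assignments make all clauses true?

The models are:
  y1=F y2=F y3=F y4=F y5=F
  y1=F y2=F y3=F y4=F y5=T
  y1=F y2=F y3=T y4=F y5=F
  y1=F y2=F y3=T y4=F y5=T
  y1=T y2=F y3=F y4=F y5=F
  y1=T y2=F y3=F y4=F y5=T
Count: 6.

6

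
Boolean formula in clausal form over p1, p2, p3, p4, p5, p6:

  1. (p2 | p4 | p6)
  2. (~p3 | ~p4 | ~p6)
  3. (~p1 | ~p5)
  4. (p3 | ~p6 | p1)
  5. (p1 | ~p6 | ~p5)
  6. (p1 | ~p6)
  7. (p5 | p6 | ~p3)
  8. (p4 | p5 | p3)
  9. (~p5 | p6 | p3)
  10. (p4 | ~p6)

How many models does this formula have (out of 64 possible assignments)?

9

Case analysis on p6 and p3:
  p6=1, p3=1: a clause becomes empty — 0.
  p6=1, p3=0: remaining (p1,p2,p4,p5) ∈ {(1,0,1,0); (1,1,1,0)} — 2.
  p6=0, p3=1: remaining (p1,p2,p4,p5) ∈ {(0,0,1,1); (0,1,0,1); (0,1,1,1)} — 3.
  p6=0, p3=0: remaining (p1,p2,p4,p5) ∈ {(0,0,1,0); (0,1,1,0); (1,0,1,0); (1,1,1,0)} — 4.
Total: 0 + 2 + 3 + 4 = 9.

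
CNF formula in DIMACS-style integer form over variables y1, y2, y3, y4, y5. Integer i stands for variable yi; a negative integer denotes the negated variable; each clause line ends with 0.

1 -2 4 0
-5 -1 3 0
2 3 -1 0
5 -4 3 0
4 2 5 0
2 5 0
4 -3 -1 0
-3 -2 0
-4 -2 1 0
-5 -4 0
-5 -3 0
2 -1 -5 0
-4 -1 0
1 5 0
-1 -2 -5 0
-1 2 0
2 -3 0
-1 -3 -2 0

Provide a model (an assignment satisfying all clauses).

y1=T, y2=T, y3=F, y4=F, y5=F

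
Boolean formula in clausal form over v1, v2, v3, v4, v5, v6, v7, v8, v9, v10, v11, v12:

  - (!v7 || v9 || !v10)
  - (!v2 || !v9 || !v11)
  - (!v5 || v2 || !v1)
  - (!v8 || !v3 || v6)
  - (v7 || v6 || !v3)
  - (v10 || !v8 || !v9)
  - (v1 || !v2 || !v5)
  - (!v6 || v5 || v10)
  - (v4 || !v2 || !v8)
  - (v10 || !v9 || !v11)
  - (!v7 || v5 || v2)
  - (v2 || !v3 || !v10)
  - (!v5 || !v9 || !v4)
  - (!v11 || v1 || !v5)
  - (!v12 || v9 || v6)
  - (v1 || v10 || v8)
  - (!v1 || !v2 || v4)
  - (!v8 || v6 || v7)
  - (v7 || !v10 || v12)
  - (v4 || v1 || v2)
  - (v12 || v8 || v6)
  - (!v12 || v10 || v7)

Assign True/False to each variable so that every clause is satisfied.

v1=F  v2=T  v3=F  v4=T  v5=F  v6=F  v7=T  v8=F  v9=T  v10=T  v11=F  v12=T

Check each clause:
  1. (!v10 || !v7 || v9) — v9 is true.
  2. (!v11 || !v9 || !v2) — !v11 is true.
  3. (v2 || !v5 || !v1) — v2 is true.
  4. (v6 || !v8 || !v3) — !v8 is true.
  5. (v7 || !v3 || v6) — !v3 is true.
  6. (!v8 || !v9 || v10) — !v8 is true.
  7. (v1 || !v2 || !v5) — !v5 is true.
  8. (v10 || v5 || !v6) — !v6 is true.
  9. (!v2 || !v8 || v4) — !v8 is true.
  10. (v10 || !v9 || !v11) — v10 is true.
  11. (v2 || v5 || !v7) — v2 is true.
  12. (!v10 || v2 || !v3) — v2 is true.
  13. (!v4 || !v5 || !v9) — !v5 is true.
  14. (v1 || !v5 || !v11) — !v5 is true.
  15. (!v12 || v6 || v9) — v9 is true.
  16. (v8 || v1 || v10) — v10 is true.
  17. (v4 || !v1 || !v2) — v4 is true.
  18. (v6 || !v8 || v7) — !v8 is true.
  19. (v7 || !v10 || v12) — v12 is true.
  20. (v1 || v2 || v4) — v2 is true.
  21. (v8 || v12 || v6) — v12 is true.
  22. (v7 || v10 || !v12) — v10 is true.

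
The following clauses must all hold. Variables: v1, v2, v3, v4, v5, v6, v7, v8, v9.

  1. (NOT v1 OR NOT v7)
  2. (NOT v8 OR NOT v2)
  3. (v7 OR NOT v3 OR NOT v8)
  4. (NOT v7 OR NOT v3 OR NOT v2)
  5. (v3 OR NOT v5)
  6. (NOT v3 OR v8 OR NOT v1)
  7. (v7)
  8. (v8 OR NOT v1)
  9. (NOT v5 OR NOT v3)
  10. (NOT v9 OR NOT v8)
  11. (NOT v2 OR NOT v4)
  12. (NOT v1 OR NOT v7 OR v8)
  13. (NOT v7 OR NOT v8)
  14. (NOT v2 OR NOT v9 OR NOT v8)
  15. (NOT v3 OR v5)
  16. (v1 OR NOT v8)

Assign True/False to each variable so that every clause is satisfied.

v1 = F, v2 = F, v3 = F, v4 = F, v5 = F, v6 = F, v7 = T, v8 = F, v9 = F

The clause (v7) is unit: v7 must be True.
The clause (NOT v1) is unit: v1 must be False.
The clause (NOT v8) is unit: v8 must be False.
Pure literal: v2 appears only negated; assign v2 = False.
Pure literal: v4 appears only negated; assign v4 = False.
Set v3 = False and propagate.
  then v5 is forced to False.
v6, v9 are now unconstrained; take v6 = False, v9 = False.
Every clause has at least one true literal under this assignment.
Check each clause:
  1. (NOT v1 OR NOT v7) — NOT v1 is true.
  2. (NOT v2 OR NOT v8) — NOT v8 is true.
  3. (v7 OR NOT v3 OR NOT v8) — NOT v8 is true.
  4. (NOT v2 OR NOT v3 OR NOT v7) — NOT v3 is true.
  5. (v3 OR NOT v5) — NOT v5 is true.
  6. (v8 OR NOT v1 OR NOT v3) — NOT v3 is true.
  7. (v7) — v7 is true.
  8. (v8 OR NOT v1) — NOT v1 is true.
  9. (NOT v3 OR NOT v5) — NOT v5 is true.
  10. (NOT v8 OR NOT v9) — NOT v8 is true.
  11. (NOT v4 OR NOT v2) — NOT v4 is true.
  12. (NOT v7 OR v8 OR NOT v1) — NOT v1 is true.
  13. (NOT v8 OR NOT v7) — NOT v8 is true.
  14. (NOT v8 OR NOT v2 OR NOT v9) — NOT v8 is true.
  15. (NOT v3 OR v5) — NOT v3 is true.
  16. (NOT v8 OR v1) — NOT v8 is true.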